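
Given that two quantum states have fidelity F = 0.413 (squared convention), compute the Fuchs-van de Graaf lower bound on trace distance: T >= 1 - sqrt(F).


Fuchs-van de Graaf (squared-fidelity convention): 1 - sqrt(F) <= T <= sqrt(1 - F).
Lower bound: T >= 1 - sqrt(F)
sqrt(F) = sqrt(0.413) = 0.6427
T >= 1 - 0.6427
T >= 0.3573

0.3573


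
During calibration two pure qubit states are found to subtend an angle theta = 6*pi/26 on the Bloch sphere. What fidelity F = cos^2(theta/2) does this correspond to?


For states separated by angle theta on Bloch sphere:
F = cos^2(theta/2)
theta = 6*pi/26 = 0.7250
theta/2 = 0.3625
cos(theta/2) = 0.9350
F = 0.8743

0.8743


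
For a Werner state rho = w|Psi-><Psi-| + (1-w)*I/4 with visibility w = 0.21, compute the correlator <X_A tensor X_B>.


|Psi-> = (|01> - |10>)/sqrt(2)
For the pure Bell state, <X_A X_B> = -1 (Bell-state Pauli correlator).
The maximally-mixed part I/4 has tr(I/4 * P tensor P) = 0 for any traceless Pauli P.
So <X_A X_B>_rho = w * (-1) + (1 - w) * 0
= 0.21 * (-1)
= -0.2100

-0.2100


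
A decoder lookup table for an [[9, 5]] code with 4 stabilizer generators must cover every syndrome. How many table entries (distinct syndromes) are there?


Each stabilizer generator gives a binary (+1 or -1) measurement outcome.
With 4 independent generators:
Total syndromes = 2^4
= 16

16


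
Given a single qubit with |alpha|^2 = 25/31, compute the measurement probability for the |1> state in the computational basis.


|alpha|^2 = 25/31 = 0.8065
|beta|^2 = 1 - 25/31 = 6/31 = 0.1935
P(|1>) = |beta|^2 = 0.1935

0.1935


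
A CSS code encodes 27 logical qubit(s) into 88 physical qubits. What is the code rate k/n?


Code rate R = k/n
= 27/88
= 0.3068

0.3068


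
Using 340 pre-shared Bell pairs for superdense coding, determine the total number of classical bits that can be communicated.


Superdense coding allows 2 classical bits per shared entangled pair.
340 pair(s) -> 2 * 340 = 680 classical bits

680


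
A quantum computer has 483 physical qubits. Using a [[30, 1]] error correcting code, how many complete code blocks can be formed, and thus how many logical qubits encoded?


Each code block uses 30 physical qubits for 1 logical qubit(s).
Number of complete blocks = floor(483 / 30) = 16
Logical qubits = 16 * 1
= 16

16


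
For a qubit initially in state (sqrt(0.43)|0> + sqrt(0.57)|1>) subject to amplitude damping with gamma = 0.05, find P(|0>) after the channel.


For amplitude damping with parameter gamma on state sqrt(a)|0> + sqrt(b)|1>:
alpha^2 = 0.43, beta^2 = 0.57
P(|0>) = alpha^2 + gamma * beta^2
= 0.43 + 0.05 * 0.57
= 0.43 + 0.0285
= 0.4585

0.4585


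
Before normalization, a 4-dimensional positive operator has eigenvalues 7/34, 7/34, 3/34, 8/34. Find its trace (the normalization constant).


tr(M) = sum of eigenvalues
= 7/34 + 7/34 + 3/34 + 8/34
= 25/34
= 0.7353

0.7353


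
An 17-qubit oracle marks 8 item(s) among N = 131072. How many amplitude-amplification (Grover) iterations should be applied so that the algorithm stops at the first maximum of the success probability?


After j Grover iterations the success probability is P(j) = sin^2((2j+1)*theta), where sin(theta) = sqrt(k/N).
N = 2^17 = 131072, k = 8
sin(theta) = sqrt(k/N) = 0.0078125
theta = arcsin(sqrt(k/N)) = 0.007812579475 rad
P(j) reaches its first maximum when (2j+1)*theta is as close as possible to pi/2, i.e. j = round(pi/(4*theta) - 1/2).
pi/(4*theta) - 1/2 = 100.0299
(For comparison, the common estimate pi/4 * sqrt(N/k) = 100.5310; the exact maximiser is used here.)
Optimal iterations = 100

100


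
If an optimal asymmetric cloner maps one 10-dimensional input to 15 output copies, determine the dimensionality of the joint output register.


Output space = H^(tensor 15) where dim(H) = 10
dim = 10^15
= 100 (after 2 factors)
= 1000 (after 3 factors)
= 10000 (after 4 factors)
= 100000 (after 5 factors)
= 1000000 (after 6 factors)
= 10000000 (after 7 factors)
= 100000000 (after 8 factors)
= 1000000000 (after 9 factors)
= 10000000000 (after 10 factors)
= 100000000000 (after 11 factors)
= 1000000000000 (after 12 factors)
= 10000000000000 (after 13 factors)
= 100000000000000 (after 14 factors)
= 1000000000000000 (after 15 factors)
= 1000000000000000

1000000000000000


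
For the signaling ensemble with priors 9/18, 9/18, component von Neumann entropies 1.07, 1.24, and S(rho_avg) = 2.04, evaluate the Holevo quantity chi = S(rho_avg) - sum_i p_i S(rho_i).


chi = S(rho) - sum_i p_i * S(rho_i)
Weighted entropy = 9/18 * 1.07 + 9/18 * 1.24
= 1.1550
chi = 2.04 - 1.1550
= 0.8850

0.8850


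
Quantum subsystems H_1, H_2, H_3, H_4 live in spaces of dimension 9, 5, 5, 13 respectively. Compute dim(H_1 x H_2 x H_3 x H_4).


dim(H_1 x H_2 x H_3 x H_4) = 9 * 5 * 5 * 13
= 45 * 5 * 13
= 225 * 13
= 2925

2925


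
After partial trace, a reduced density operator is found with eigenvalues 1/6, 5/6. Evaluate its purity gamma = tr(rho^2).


tr(rho^2) = sum of eigenvalues squared
= (1/6)^2 + (5/6)^2
= (1 + 25) / 36
= 26/36
= 0.7222

0.7222


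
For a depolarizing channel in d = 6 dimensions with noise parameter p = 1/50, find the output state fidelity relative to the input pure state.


F = (1-p) + p/d
= (1 - 0.0200) + 0.0200/6
= 0.9800 + 0.0033
= 0.9833

0.9833


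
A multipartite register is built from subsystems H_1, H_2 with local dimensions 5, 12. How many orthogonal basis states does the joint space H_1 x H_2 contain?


dim(H_1 x H_2) = 5 * 12
= 60

60


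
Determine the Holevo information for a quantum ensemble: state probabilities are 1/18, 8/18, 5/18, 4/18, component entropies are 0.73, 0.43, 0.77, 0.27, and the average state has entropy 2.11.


chi = S(rho) - sum_i p_i * S(rho_i)
Weighted entropy = 1/18 * 0.73 + 8/18 * 0.43 + 5/18 * 0.77 + 4/18 * 0.27
= 0.5056
chi = 2.11 - 0.5056
= 1.6044

1.6044


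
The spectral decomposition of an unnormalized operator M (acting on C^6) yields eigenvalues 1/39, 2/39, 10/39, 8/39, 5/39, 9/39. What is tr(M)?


tr(M) = sum of eigenvalues
= 1/39 + 2/39 + 10/39 + 8/39 + 5/39 + 9/39
= 35/39
= 0.8974

0.8974


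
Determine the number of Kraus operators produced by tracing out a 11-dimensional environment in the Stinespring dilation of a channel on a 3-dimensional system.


Tracing out the environment in an orthonormal basis {|i>_E} gives Kraus operators K_i = <i|_E U |0>_E.
Number of Kraus operators = dim(H_env) = d_env
= 11

11


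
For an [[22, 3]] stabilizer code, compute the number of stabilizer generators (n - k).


For an [[n,k]] stabilizer code:
Number of stabilizer generators = n - k
= 22 - 3
= 19

19


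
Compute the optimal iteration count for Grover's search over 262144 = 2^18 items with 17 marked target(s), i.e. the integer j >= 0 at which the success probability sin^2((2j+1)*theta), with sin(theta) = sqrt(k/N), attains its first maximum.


After j Grover iterations the success probability is P(j) = sin^2((2j+1)*theta), where sin(theta) = sqrt(k/N).
N = 2^18 = 262144, k = 17
sin(theta) = sqrt(k/N) = 0.008052940675
theta = arcsin(sqrt(k/N)) = 0.008053027716 rad
P(j) reaches its first maximum when (2j+1)*theta is as close as possible to pi/2, i.e. j = round(pi/(4*theta) - 1/2).
pi/(4*theta) - 1/2 = 97.0283
(For comparison, the common estimate pi/4 * sqrt(N/k) = 97.5294; the exact maximiser is used here.)
Optimal iterations = 97

97


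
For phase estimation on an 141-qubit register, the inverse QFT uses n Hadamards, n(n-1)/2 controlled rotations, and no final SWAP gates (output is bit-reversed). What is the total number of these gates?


Hadamard gates: 141
Controlled rotations: n*(n-1)/2 = 141*140/2 = 9870
SWAP gates: 0 (omitted)
Total = 141 + 9870
= 10011

10011


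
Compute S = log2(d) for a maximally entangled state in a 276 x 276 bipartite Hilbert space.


For a maximally entangled state in d x d:
S = log2(d) = log2(276)
= 8.1085

8.1085


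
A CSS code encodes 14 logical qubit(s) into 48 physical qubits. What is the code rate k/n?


Code rate R = k/n
= 14/48
= 0.2917

0.2917


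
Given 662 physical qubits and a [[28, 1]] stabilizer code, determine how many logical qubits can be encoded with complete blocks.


Each code block uses 28 physical qubits for 1 logical qubit(s).
Number of complete blocks = floor(662 / 28) = 23
Logical qubits = 23 * 1
= 23

23


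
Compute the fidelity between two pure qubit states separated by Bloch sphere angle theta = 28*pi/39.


For states separated by angle theta on Bloch sphere:
F = cos^2(theta/2)
theta = 28*pi/39 = 2.2555
theta/2 = 1.1278
cos(theta/2) = 0.4287
F = 0.1838

0.1838


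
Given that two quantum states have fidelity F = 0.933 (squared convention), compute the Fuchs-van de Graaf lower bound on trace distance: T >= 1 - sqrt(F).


Fuchs-van de Graaf (squared-fidelity convention): 1 - sqrt(F) <= T <= sqrt(1 - F).
Lower bound: T >= 1 - sqrt(F)
sqrt(F) = sqrt(0.933) = 0.9659
T >= 1 - 0.9659
T >= 0.0341

0.0341


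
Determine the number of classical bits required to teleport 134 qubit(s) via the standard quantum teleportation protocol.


Quantum teleportation requires 2 classical bits per qubit teleported.
134 qubit(s) -> 2 * 134 = 268 classical bits

268


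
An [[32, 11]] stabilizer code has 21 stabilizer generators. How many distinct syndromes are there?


Each stabilizer generator gives a binary (+1 or -1) measurement outcome.
With 21 independent generators:
Total syndromes = 2^21
= 2097152

2097152


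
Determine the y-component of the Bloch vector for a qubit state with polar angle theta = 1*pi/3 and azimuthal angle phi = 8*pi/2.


theta = 1.0472, phi = 12.5664
r_y = sin(theta)*sin(phi) = 0.8660 * 0.0000
r_y = 0.0000

0.0000


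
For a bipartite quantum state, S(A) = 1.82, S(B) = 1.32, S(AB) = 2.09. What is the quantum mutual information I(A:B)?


I(A:B) = S(A) + S(B) - S(AB)
= 1.82 + 1.32 - 2.09
= 1.0500

1.0500


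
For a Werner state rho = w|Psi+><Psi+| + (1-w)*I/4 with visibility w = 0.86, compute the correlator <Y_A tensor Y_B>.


|Psi+> = (|01> + |10>)/sqrt(2)
For the pure Bell state, <Y_A Y_B> = +1 (Bell-state Pauli correlator).
The maximally-mixed part I/4 has tr(I/4 * P tensor P) = 0 for any traceless Pauli P.
So <Y_A Y_B>_rho = w * (+1) + (1 - w) * 0
= 0.86 * (+1)
= 0.8600

0.8600


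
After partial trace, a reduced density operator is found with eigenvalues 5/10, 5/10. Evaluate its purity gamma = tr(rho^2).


tr(rho^2) = sum of eigenvalues squared
= (5/10)^2 + (5/10)^2
= (25 + 25) / 100
= 50/100
= 0.5000

0.5000


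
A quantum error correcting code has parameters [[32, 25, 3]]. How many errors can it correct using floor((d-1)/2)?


Code parameters: [[32, 25, 3]], distance d = 3.
Number of correctable errors = floor((d-1)/2)
= floor((3 - 1)/2)
= floor(2/2)
= 1

1


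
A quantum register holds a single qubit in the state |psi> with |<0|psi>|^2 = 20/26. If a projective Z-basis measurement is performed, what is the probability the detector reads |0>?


|alpha|^2 = 20/26 = 0.7692
|beta|^2 = 1 - 20/26 = 6/26 = 0.2308
P(|0>) = |alpha|^2 = 0.7692

0.7692


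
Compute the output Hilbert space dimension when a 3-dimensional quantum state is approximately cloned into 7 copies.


Output space = H^(tensor 7) where dim(H) = 3
dim = 3^7
= 9 (after 2 factors)
= 27 (after 3 factors)
= 81 (after 4 factors)
= 243 (after 5 factors)
= 729 (after 6 factors)
= 2187 (after 7 factors)
= 2187

2187


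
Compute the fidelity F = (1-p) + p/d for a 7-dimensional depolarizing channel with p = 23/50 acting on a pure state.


F = (1-p) + p/d
= (1 - 0.4600) + 0.4600/7
= 0.5400 + 0.0657
= 0.6057

0.6057


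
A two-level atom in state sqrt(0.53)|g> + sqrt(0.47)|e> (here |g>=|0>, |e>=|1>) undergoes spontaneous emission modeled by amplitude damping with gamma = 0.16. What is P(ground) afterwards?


For amplitude damping with parameter gamma on state sqrt(a)|0> + sqrt(b)|1>:
alpha^2 = 0.53, beta^2 = 0.47
P(|0>) = alpha^2 + gamma * beta^2
= 0.53 + 0.16 * 0.47
= 0.53 + 0.0752
= 0.6052

0.6052


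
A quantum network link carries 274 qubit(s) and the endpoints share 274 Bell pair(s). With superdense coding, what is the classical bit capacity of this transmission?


Superdense coding allows 2 classical bits per shared entangled pair.
274 pair(s) -> 2 * 274 = 548 classical bits

548


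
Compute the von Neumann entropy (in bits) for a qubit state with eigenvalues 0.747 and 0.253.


S = -p*log2(p) - (1-p)*log2(1-p)
p = 0.7470, 1-p = 0.2530
= -0.7470 * log2(0.7470) - 0.2530 * log2(0.2530)
= -(-0.3144) - (-0.5016)
= 0.8160

0.8160


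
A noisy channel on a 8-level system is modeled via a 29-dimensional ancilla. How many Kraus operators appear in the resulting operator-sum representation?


Tracing out the environment in an orthonormal basis {|i>_E} gives Kraus operators K_i = <i|_E U |0>_E.
Number of Kraus operators = dim(H_env) = d_env
= 29

29


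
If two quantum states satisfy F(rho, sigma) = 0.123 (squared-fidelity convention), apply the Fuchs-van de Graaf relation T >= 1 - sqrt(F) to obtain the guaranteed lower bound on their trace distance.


Fuchs-van de Graaf (squared-fidelity convention): 1 - sqrt(F) <= T <= sqrt(1 - F).
Lower bound: T >= 1 - sqrt(F)
sqrt(F) = sqrt(0.123) = 0.3507
T >= 1 - 0.3507
T >= 0.6493

0.6493


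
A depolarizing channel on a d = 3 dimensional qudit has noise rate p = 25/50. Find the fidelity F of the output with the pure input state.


F = (1-p) + p/d
= (1 - 0.5000) + 0.5000/3
= 0.5000 + 0.1667
= 0.6667

0.6667


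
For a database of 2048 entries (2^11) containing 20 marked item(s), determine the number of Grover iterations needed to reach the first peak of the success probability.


After j Grover iterations the success probability is P(j) = sin^2((2j+1)*theta), where sin(theta) = sqrt(k/N).
N = 2^11 = 2048, k = 20
sin(theta) = sqrt(k/N) = 0.09882117688
theta = arcsin(sqrt(k/N)) = 0.0989827296 rad
P(j) reaches its first maximum when (2j+1)*theta is as close as possible to pi/2, i.e. j = round(pi/(4*theta) - 1/2).
pi/(4*theta) - 1/2 = 7.4347
(For comparison, the common estimate pi/4 * sqrt(N/k) = 7.9477; the exact maximiser is used here.)
Optimal iterations = 7

7


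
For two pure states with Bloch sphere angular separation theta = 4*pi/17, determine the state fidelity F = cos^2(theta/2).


For states separated by angle theta on Bloch sphere:
F = cos^2(theta/2)
theta = 4*pi/17 = 0.7392
theta/2 = 0.3696
cos(theta/2) = 0.9325
F = 0.8695

0.8695


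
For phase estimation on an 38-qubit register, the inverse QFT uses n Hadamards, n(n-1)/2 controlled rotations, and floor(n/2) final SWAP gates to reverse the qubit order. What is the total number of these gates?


Hadamard gates: 38
Controlled rotations: n*(n-1)/2 = 38*37/2 = 703
SWAP gates: floor(n/2) = floor(38/2) = 19
Total = 38 + 703 + 19
= 760

760


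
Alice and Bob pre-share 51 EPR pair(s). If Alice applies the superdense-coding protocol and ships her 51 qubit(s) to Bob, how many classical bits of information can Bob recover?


Superdense coding allows 2 classical bits per shared entangled pair.
51 pair(s) -> 2 * 51 = 102 classical bits

102


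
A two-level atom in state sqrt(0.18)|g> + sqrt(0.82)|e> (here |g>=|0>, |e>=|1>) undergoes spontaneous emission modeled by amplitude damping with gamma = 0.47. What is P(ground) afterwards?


For amplitude damping with parameter gamma on state sqrt(a)|0> + sqrt(b)|1>:
alpha^2 = 0.18, beta^2 = 0.82
P(|0>) = alpha^2 + gamma * beta^2
= 0.18 + 0.47 * 0.82
= 0.18 + 0.3854
= 0.5654

0.5654


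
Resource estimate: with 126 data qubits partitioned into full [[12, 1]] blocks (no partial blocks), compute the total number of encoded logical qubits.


Each code block uses 12 physical qubits for 1 logical qubit(s).
Number of complete blocks = floor(126 / 12) = 10
Logical qubits = 10 * 1
= 10

10


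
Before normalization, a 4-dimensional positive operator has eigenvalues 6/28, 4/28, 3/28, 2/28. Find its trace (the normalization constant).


tr(M) = sum of eigenvalues
= 6/28 + 4/28 + 3/28 + 2/28
= 15/28
= 0.5357

0.5357


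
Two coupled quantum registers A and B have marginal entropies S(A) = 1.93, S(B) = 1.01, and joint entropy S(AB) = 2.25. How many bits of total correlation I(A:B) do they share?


I(A:B) = S(A) + S(B) - S(AB)
= 1.93 + 1.01 - 2.25
= 0.6900

0.6900


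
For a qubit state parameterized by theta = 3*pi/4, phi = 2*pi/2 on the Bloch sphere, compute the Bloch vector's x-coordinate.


theta = 2.3562, phi = 3.1416
r_x = sin(theta)*cos(phi) = 0.7071 * -1.0000
r_x = -0.7071

-0.7071


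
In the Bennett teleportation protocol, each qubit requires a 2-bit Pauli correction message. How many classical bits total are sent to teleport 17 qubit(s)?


Quantum teleportation requires 2 classical bits per qubit teleported.
17 qubit(s) -> 2 * 17 = 34 classical bits

34


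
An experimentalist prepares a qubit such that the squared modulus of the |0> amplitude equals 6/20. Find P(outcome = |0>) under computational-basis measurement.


|alpha|^2 = 6/20 = 0.3000
|beta|^2 = 1 - 6/20 = 14/20 = 0.7000
P(|0>) = |alpha|^2 = 0.3000

0.3000


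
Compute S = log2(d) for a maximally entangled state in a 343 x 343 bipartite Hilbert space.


For a maximally entangled state in d x d:
S = log2(d) = log2(343)
= 8.4221

8.4221


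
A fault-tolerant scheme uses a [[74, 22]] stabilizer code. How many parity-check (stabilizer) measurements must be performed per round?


For an [[n,k]] stabilizer code:
Number of stabilizer generators = n - k
= 74 - 22
= 52

52


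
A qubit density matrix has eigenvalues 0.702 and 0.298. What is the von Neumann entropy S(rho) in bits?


S = -p*log2(p) - (1-p)*log2(1-p)
p = 0.7020, 1-p = 0.2980
= -0.7020 * log2(0.7020) - 0.2980 * log2(0.2980)
= -(-0.3583) - (-0.5205)
= 0.8788

0.8788


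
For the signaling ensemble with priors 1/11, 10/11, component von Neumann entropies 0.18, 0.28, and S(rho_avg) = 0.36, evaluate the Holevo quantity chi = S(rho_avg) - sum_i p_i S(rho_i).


chi = S(rho) - sum_i p_i * S(rho_i)
Weighted entropy = 1/11 * 0.18 + 10/11 * 0.28
= 0.2709
chi = 0.36 - 0.2709
= 0.0891

0.0891


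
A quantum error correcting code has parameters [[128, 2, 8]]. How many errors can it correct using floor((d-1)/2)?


Code parameters: [[128, 2, 8]], distance d = 8.
Number of correctable errors = floor((d-1)/2)
= floor((8 - 1)/2)
= floor(7/2)
= 3

3


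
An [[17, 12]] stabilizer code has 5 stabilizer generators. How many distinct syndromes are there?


Each stabilizer generator gives a binary (+1 or -1) measurement outcome.
With 5 independent generators:
Total syndromes = 2^5
= 32

32


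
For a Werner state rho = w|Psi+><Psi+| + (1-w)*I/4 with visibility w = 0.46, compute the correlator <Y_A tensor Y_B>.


|Psi+> = (|01> + |10>)/sqrt(2)
For the pure Bell state, <Y_A Y_B> = +1 (Bell-state Pauli correlator).
The maximally-mixed part I/4 has tr(I/4 * P tensor P) = 0 for any traceless Pauli P.
So <Y_A Y_B>_rho = w * (+1) + (1 - w) * 0
= 0.46 * (+1)
= 0.4600

0.4600


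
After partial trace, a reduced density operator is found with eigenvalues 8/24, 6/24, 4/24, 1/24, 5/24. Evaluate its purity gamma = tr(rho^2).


tr(rho^2) = sum of eigenvalues squared
= (8/24)^2 + (6/24)^2 + (4/24)^2 + (1/24)^2 + (5/24)^2
= (64 + 36 + 16 + 1 + 25) / 576
= 142/576
= 0.2465

0.2465


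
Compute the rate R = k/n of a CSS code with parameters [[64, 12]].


Code rate R = k/n
= 12/64
= 0.1875

0.1875


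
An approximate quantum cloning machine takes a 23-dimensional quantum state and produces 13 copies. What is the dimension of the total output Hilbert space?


Output space = H^(tensor 13) where dim(H) = 23
dim = 23^13
= 529 (after 2 factors)
= 12167 (after 3 factors)
= 279841 (after 4 factors)
= 6436343 (after 5 factors)
= 148035889 (after 6 factors)
= 3404825447 (after 7 factors)
= 78310985281 (after 8 factors)
= 1801152661463 (after 9 factors)
= 41426511213649 (after 10 factors)
= 952809757913927 (after 11 factors)
= 21914624432020321 (after 12 factors)
= 504036361936467383 (after 13 factors)
= 504036361936467383

504036361936467383


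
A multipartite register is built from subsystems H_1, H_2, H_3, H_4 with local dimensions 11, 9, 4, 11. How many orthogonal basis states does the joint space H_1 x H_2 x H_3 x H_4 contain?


dim(H_1 x H_2 x H_3 x H_4) = 11 * 9 * 4 * 11
= 99 * 4 * 11
= 396 * 11
= 4356

4356


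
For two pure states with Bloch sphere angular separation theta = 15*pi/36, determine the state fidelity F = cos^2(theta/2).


For states separated by angle theta on Bloch sphere:
F = cos^2(theta/2)
theta = 15*pi/36 = 1.3090
theta/2 = 0.6545
cos(theta/2) = 0.7934
F = 0.6294

0.6294


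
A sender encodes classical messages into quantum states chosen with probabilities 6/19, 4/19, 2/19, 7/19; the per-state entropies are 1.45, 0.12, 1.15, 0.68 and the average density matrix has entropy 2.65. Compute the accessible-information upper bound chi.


chi = S(rho) - sum_i p_i * S(rho_i)
Weighted entropy = 6/19 * 1.45 + 4/19 * 0.12 + 2/19 * 1.15 + 7/19 * 0.68
= 0.8547
chi = 2.65 - 0.8547
= 1.7953

1.7953


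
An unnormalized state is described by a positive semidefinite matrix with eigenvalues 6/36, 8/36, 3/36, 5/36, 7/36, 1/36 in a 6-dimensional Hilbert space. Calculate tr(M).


tr(M) = sum of eigenvalues
= 6/36 + 8/36 + 3/36 + 5/36 + 7/36 + 1/36
= 30/36
= 0.8333

0.8333


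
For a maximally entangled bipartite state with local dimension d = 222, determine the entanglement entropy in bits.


For a maximally entangled state in d x d:
S = log2(d) = log2(222)
= 7.7944

7.7944


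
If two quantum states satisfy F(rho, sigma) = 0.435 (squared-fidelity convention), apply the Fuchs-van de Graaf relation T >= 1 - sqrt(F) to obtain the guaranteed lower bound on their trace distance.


Fuchs-van de Graaf (squared-fidelity convention): 1 - sqrt(F) <= T <= sqrt(1 - F).
Lower bound: T >= 1 - sqrt(F)
sqrt(F) = sqrt(0.435) = 0.6595
T >= 1 - 0.6595
T >= 0.3405

0.3405


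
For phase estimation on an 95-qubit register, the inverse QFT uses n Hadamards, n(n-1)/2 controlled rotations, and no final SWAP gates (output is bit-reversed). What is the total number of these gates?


Hadamard gates: 95
Controlled rotations: n*(n-1)/2 = 95*94/2 = 4465
SWAP gates: 0 (omitted)
Total = 95 + 4465
= 4560

4560


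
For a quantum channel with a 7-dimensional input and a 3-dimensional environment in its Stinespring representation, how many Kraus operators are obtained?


Tracing out the environment in an orthonormal basis {|i>_E} gives Kraus operators K_i = <i|_E U |0>_E.
Number of Kraus operators = dim(H_env) = d_env
= 3

3


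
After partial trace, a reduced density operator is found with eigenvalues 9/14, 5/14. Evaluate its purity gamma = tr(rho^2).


tr(rho^2) = sum of eigenvalues squared
= (9/14)^2 + (5/14)^2
= (81 + 25) / 196
= 106/196
= 0.5408

0.5408


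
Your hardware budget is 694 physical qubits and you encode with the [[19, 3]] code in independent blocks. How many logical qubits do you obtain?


Each code block uses 19 physical qubits for 3 logical qubit(s).
Number of complete blocks = floor(694 / 19) = 36
Logical qubits = 36 * 3
= 108

108


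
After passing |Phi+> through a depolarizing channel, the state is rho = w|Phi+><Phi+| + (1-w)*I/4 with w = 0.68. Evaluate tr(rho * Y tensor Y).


|Phi+> = (|00> + |11>)/sqrt(2)
For the pure Bell state, <Y_A Y_B> = -1 (Bell-state Pauli correlator).
The maximally-mixed part I/4 has tr(I/4 * P tensor P) = 0 for any traceless Pauli P.
So <Y_A Y_B>_rho = w * (-1) + (1 - w) * 0
= 0.68 * (-1)
= -0.6800

-0.6800


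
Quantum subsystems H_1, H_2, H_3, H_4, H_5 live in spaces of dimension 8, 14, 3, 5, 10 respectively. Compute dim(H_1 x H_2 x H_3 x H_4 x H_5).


dim(H_1 x H_2 x H_3 x H_4 x H_5) = 8 * 14 * 3 * 5 * 10
= 112 * 3 * 5 * 10
= 336 * 5 * 10
= 1680 * 10
= 16800

16800


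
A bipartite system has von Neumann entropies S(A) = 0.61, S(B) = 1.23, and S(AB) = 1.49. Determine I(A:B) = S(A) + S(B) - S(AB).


I(A:B) = S(A) + S(B) - S(AB)
= 0.61 + 1.23 - 1.49
= 0.3500

0.3500


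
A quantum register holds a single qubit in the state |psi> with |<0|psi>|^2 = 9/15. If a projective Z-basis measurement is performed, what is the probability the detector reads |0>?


|alpha|^2 = 9/15 = 0.6000
|beta|^2 = 1 - 9/15 = 6/15 = 0.4000
P(|0>) = |alpha|^2 = 0.6000

0.6000


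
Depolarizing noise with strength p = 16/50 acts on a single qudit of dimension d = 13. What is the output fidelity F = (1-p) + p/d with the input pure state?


F = (1-p) + p/d
= (1 - 0.3200) + 0.3200/13
= 0.6800 + 0.0246
= 0.7046

0.7046


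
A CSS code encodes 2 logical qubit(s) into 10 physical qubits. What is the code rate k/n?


Code rate R = k/n
= 2/10
= 0.2000

0.2000


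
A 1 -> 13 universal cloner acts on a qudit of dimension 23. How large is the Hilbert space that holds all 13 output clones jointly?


Output space = H^(tensor 13) where dim(H) = 23
dim = 23^13
= 529 (after 2 factors)
= 12167 (after 3 factors)
= 279841 (after 4 factors)
= 6436343 (after 5 factors)
= 148035889 (after 6 factors)
= 3404825447 (after 7 factors)
= 78310985281 (after 8 factors)
= 1801152661463 (after 9 factors)
= 41426511213649 (after 10 factors)
= 952809757913927 (after 11 factors)
= 21914624432020321 (after 12 factors)
= 504036361936467383 (after 13 factors)
= 504036361936467383

504036361936467383


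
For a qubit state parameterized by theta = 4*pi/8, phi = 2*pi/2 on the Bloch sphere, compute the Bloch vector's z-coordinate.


theta = 1.5708, phi = 3.1416
r_z = cos(theta) = 0.0000

0.0000


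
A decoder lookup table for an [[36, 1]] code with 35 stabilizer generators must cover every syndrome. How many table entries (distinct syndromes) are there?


Each stabilizer generator gives a binary (+1 or -1) measurement outcome.
With 35 independent generators:
Total syndromes = 2^35
= 34359738368

34359738368


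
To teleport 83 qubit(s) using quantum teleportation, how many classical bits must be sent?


Quantum teleportation requires 2 classical bits per qubit teleported.
83 qubit(s) -> 2 * 83 = 166 classical bits

166


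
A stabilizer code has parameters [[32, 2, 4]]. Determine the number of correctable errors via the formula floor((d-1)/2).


Code parameters: [[32, 2, 4]], distance d = 4.
Number of correctable errors = floor((d-1)/2)
= floor((4 - 1)/2)
= floor(3/2)
= 1

1


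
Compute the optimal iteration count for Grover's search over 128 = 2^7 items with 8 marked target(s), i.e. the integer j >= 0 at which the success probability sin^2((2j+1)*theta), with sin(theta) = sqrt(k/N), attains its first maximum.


After j Grover iterations the success probability is P(j) = sin^2((2j+1)*theta), where sin(theta) = sqrt(k/N).
N = 2^7 = 128, k = 8
sin(theta) = sqrt(k/N) = 0.25
theta = arcsin(sqrt(k/N)) = 0.2526802551 rad
P(j) reaches its first maximum when (2j+1)*theta is as close as possible to pi/2, i.e. j = round(pi/(4*theta) - 1/2).
pi/(4*theta) - 1/2 = 2.6083
(For comparison, the common estimate pi/4 * sqrt(N/k) = 3.1416; the exact maximiser is used here.)
Optimal iterations = 3

3


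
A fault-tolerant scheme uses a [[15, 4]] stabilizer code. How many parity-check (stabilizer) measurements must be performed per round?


For an [[n,k]] stabilizer code:
Number of stabilizer generators = n - k
= 15 - 4
= 11

11


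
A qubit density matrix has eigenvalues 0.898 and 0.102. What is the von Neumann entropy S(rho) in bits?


S = -p*log2(p) - (1-p)*log2(1-p)
p = 0.8980, 1-p = 0.1020
= -0.8980 * log2(0.8980) - 0.1020 * log2(0.1020)
= -(-0.1394) - (-0.3359)
= 0.4753

0.4753


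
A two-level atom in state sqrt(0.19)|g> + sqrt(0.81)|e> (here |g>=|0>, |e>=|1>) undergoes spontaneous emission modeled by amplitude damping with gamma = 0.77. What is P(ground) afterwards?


For amplitude damping with parameter gamma on state sqrt(a)|0> + sqrt(b)|1>:
alpha^2 = 0.19, beta^2 = 0.81
P(|0>) = alpha^2 + gamma * beta^2
= 0.19 + 0.77 * 0.81
= 0.19 + 0.6237
= 0.8137

0.8137


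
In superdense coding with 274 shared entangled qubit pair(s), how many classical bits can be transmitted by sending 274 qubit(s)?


Superdense coding allows 2 classical bits per shared entangled pair.
274 pair(s) -> 2 * 274 = 548 classical bits

548


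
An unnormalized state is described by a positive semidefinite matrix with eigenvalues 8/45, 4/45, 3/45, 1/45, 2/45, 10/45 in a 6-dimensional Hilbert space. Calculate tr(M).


tr(M) = sum of eigenvalues
= 8/45 + 4/45 + 3/45 + 1/45 + 2/45 + 10/45
= 28/45
= 0.6222

0.6222


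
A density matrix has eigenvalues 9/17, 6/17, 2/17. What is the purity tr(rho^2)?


tr(rho^2) = sum of eigenvalues squared
= (9/17)^2 + (6/17)^2 + (2/17)^2
= (81 + 36 + 4) / 289
= 121/289
= 0.4187

0.4187


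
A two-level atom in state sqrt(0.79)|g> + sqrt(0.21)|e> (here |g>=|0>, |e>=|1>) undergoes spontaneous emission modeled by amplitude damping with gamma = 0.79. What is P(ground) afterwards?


For amplitude damping with parameter gamma on state sqrt(a)|0> + sqrt(b)|1>:
alpha^2 = 0.79, beta^2 = 0.21
P(|0>) = alpha^2 + gamma * beta^2
= 0.79 + 0.79 * 0.21
= 0.79 + 0.1659
= 0.9559

0.9559


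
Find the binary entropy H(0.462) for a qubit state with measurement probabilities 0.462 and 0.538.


S = -p*log2(p) - (1-p)*log2(1-p)
p = 0.4620, 1-p = 0.5380
= -0.4620 * log2(0.4620) - 0.5380 * log2(0.5380)
= -(-0.5147) - (-0.4811)
= 0.9958

0.9958


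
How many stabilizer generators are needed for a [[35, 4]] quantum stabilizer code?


For an [[n,k]] stabilizer code:
Number of stabilizer generators = n - k
= 35 - 4
= 31

31


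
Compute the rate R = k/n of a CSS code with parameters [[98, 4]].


Code rate R = k/n
= 4/98
= 0.0408

0.0408


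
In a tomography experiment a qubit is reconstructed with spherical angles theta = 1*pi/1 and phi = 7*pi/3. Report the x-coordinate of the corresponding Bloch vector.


theta = 3.1416, phi = 7.3304
r_x = sin(theta)*cos(phi) = 0.0000 * 0.5000
r_x = 0.0000

0.0000


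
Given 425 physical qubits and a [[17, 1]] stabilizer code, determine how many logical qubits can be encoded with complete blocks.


Each code block uses 17 physical qubits for 1 logical qubit(s).
Number of complete blocks = floor(425 / 17) = 25
Logical qubits = 25 * 1
= 25

25


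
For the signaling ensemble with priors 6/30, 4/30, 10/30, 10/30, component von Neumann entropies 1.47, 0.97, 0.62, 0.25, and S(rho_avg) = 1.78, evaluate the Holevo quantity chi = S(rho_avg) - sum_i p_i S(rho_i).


chi = S(rho) - sum_i p_i * S(rho_i)
Weighted entropy = 6/30 * 1.47 + 4/30 * 0.97 + 10/30 * 0.62 + 10/30 * 0.25
= 0.7133
chi = 1.78 - 0.7133
= 1.0667

1.0667


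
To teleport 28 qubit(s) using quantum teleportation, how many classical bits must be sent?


Quantum teleportation requires 2 classical bits per qubit teleported.
28 qubit(s) -> 2 * 28 = 56 classical bits

56


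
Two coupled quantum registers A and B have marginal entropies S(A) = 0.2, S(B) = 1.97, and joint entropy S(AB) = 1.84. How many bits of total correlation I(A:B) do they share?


I(A:B) = S(A) + S(B) - S(AB)
= 0.2 + 1.97 - 1.84
= 0.3300

0.3300


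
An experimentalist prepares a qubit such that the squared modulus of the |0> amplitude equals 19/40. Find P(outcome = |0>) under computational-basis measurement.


|alpha|^2 = 19/40 = 0.4750
|beta|^2 = 1 - 19/40 = 21/40 = 0.5250
P(|0>) = |alpha|^2 = 0.4750

0.4750


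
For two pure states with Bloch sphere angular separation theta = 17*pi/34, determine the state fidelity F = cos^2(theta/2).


For states separated by angle theta on Bloch sphere:
F = cos^2(theta/2)
theta = 17*pi/34 = 1.5708
theta/2 = 0.7854
cos(theta/2) = 0.7071
F = 0.5000

0.5000


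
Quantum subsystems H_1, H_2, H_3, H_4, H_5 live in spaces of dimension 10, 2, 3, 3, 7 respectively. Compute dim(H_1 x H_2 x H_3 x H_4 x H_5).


dim(H_1 x H_2 x H_3 x H_4 x H_5) = 10 * 2 * 3 * 3 * 7
= 20 * 3 * 3 * 7
= 60 * 3 * 7
= 180 * 7
= 1260

1260


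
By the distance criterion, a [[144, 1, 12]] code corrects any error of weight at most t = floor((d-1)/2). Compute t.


Code parameters: [[144, 1, 12]], distance d = 12.
Number of correctable errors = floor((d-1)/2)
= floor((12 - 1)/2)
= floor(11/2)
= 5

5


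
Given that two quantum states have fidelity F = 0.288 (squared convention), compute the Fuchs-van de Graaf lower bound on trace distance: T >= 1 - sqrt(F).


Fuchs-van de Graaf (squared-fidelity convention): 1 - sqrt(F) <= T <= sqrt(1 - F).
Lower bound: T >= 1 - sqrt(F)
sqrt(F) = sqrt(0.288) = 0.5367
T >= 1 - 0.5367
T >= 0.4633

0.4633


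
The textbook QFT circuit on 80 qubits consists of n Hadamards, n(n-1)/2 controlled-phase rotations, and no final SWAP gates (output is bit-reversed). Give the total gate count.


Hadamard gates: 80
Controlled rotations: n*(n-1)/2 = 80*79/2 = 3160
SWAP gates: 0 (omitted)
Total = 80 + 3160
= 3240

3240


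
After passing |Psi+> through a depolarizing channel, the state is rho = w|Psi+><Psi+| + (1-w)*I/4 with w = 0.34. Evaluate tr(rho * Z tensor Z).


|Psi+> = (|01> + |10>)/sqrt(2)
For the pure Bell state, <Z_A Z_B> = -1 (Bell-state Pauli correlator).
The maximally-mixed part I/4 has tr(I/4 * P tensor P) = 0 for any traceless Pauli P.
So <Z_A Z_B>_rho = w * (-1) + (1 - w) * 0
= 0.34 * (-1)
= -0.3400

-0.3400


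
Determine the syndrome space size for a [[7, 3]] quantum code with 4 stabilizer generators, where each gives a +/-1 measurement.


Each stabilizer generator gives a binary (+1 or -1) measurement outcome.
With 4 independent generators:
Total syndromes = 2^4
= 16

16


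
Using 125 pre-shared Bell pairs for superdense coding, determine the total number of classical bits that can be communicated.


Superdense coding allows 2 classical bits per shared entangled pair.
125 pair(s) -> 2 * 125 = 250 classical bits

250


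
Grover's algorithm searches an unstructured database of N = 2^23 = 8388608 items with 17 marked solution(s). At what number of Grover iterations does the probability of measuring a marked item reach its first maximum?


After j Grover iterations the success probability is P(j) = sin^2((2j+1)*theta), where sin(theta) = sqrt(k/N).
N = 2^23 = 8388608, k = 17
sin(theta) = sqrt(k/N) = 0.00142357224
theta = arcsin(sqrt(k/N)) = 0.001423572721 rad
P(j) reaches its first maximum when (2j+1)*theta is as close as possible to pi/2, i.e. j = round(pi/(4*theta) - 1/2).
pi/(4*theta) - 1/2 = 551.2092
(For comparison, the common estimate pi/4 * sqrt(N/k) = 551.7094; the exact maximiser is used here.)
Optimal iterations = 551

551


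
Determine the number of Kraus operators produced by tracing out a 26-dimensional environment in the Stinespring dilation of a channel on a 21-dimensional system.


Tracing out the environment in an orthonormal basis {|i>_E} gives Kraus operators K_i = <i|_E U |0>_E.
Number of Kraus operators = dim(H_env) = d_env
= 26

26


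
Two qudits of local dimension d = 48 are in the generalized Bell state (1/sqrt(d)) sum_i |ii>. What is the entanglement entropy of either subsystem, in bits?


For a maximally entangled state in d x d:
S = log2(d) = log2(48)
= 5.5850

5.5850


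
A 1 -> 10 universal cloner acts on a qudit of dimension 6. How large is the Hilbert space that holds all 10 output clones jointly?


Output space = H^(tensor 10) where dim(H) = 6
dim = 6^10
= 36 (after 2 factors)
= 216 (after 3 factors)
= 1296 (after 4 factors)
= 7776 (after 5 factors)
= 46656 (after 6 factors)
= 279936 (after 7 factors)
= 1679616 (after 8 factors)
= 10077696 (after 9 factors)
= 60466176 (after 10 factors)
= 60466176

60466176


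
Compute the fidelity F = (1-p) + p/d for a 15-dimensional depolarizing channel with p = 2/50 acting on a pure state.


F = (1-p) + p/d
= (1 - 0.0400) + 0.0400/15
= 0.9600 + 0.0027
= 0.9627

0.9627


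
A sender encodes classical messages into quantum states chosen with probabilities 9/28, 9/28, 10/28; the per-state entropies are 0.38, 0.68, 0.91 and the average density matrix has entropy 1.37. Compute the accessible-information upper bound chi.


chi = S(rho) - sum_i p_i * S(rho_i)
Weighted entropy = 9/28 * 0.38 + 9/28 * 0.68 + 10/28 * 0.91
= 0.6657
chi = 1.37 - 0.6657
= 0.7043

0.7043


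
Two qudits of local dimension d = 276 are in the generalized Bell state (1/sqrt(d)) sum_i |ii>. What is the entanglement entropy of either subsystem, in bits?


For a maximally entangled state in d x d:
S = log2(d) = log2(276)
= 8.1085

8.1085


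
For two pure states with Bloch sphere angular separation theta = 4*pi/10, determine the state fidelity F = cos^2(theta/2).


For states separated by angle theta on Bloch sphere:
F = cos^2(theta/2)
theta = 4*pi/10 = 1.2566
theta/2 = 0.6283
cos(theta/2) = 0.8090
F = 0.6545

0.6545


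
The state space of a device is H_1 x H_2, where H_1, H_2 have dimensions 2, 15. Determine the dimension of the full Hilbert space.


dim(H_1 x H_2) = 2 * 15
= 30

30


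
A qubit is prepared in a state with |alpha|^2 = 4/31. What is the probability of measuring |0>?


|alpha|^2 = 4/31 = 0.1290
|beta|^2 = 1 - 4/31 = 27/31 = 0.8710
P(|0>) = |alpha|^2 = 0.1290

0.1290


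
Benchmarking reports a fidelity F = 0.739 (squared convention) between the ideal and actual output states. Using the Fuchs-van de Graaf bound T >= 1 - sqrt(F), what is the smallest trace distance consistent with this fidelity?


Fuchs-van de Graaf (squared-fidelity convention): 1 - sqrt(F) <= T <= sqrt(1 - F).
Lower bound: T >= 1 - sqrt(F)
sqrt(F) = sqrt(0.739) = 0.8597
T >= 1 - 0.8597
T >= 0.1403

0.1403


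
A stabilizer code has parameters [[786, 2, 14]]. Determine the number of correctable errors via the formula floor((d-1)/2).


Code parameters: [[786, 2, 14]], distance d = 14.
Number of correctable errors = floor((d-1)/2)
= floor((14 - 1)/2)
= floor(13/2)
= 6

6


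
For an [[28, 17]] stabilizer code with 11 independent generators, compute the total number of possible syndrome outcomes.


Each stabilizer generator gives a binary (+1 or -1) measurement outcome.
With 11 independent generators:
Total syndromes = 2^11
= 2048

2048


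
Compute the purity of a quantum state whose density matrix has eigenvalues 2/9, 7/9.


tr(rho^2) = sum of eigenvalues squared
= (2/9)^2 + (7/9)^2
= (4 + 49) / 81
= 53/81
= 0.6543

0.6543


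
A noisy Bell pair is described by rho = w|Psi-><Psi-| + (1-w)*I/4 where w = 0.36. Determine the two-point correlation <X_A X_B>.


|Psi-> = (|01> - |10>)/sqrt(2)
For the pure Bell state, <X_A X_B> = -1 (Bell-state Pauli correlator).
The maximally-mixed part I/4 has tr(I/4 * P tensor P) = 0 for any traceless Pauli P.
So <X_A X_B>_rho = w * (-1) + (1 - w) * 0
= 0.36 * (-1)
= -0.3600

-0.3600


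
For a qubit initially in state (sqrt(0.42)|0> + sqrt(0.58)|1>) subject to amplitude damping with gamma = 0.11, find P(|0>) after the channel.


For amplitude damping with parameter gamma on state sqrt(a)|0> + sqrt(b)|1>:
alpha^2 = 0.42, beta^2 = 0.58
P(|0>) = alpha^2 + gamma * beta^2
= 0.42 + 0.11 * 0.58
= 0.42 + 0.0638
= 0.4838

0.4838


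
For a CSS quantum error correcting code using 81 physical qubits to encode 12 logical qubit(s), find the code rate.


Code rate R = k/n
= 12/81
= 0.1481

0.1481


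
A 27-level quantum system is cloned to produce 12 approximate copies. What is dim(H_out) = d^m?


Output space = H^(tensor 12) where dim(H) = 27
dim = 27^12
= 729 (after 2 factors)
= 19683 (after 3 factors)
= 531441 (after 4 factors)
= 14348907 (after 5 factors)
= 387420489 (after 6 factors)
= 10460353203 (after 7 factors)
= 282429536481 (after 8 factors)
= 7625597484987 (after 9 factors)
= 205891132094649 (after 10 factors)
= 5559060566555523 (after 11 factors)
= 150094635296999121 (after 12 factors)
= 150094635296999121

150094635296999121


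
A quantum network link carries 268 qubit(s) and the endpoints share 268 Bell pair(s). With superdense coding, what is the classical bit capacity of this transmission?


Superdense coding allows 2 classical bits per shared entangled pair.
268 pair(s) -> 2 * 268 = 536 classical bits

536
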